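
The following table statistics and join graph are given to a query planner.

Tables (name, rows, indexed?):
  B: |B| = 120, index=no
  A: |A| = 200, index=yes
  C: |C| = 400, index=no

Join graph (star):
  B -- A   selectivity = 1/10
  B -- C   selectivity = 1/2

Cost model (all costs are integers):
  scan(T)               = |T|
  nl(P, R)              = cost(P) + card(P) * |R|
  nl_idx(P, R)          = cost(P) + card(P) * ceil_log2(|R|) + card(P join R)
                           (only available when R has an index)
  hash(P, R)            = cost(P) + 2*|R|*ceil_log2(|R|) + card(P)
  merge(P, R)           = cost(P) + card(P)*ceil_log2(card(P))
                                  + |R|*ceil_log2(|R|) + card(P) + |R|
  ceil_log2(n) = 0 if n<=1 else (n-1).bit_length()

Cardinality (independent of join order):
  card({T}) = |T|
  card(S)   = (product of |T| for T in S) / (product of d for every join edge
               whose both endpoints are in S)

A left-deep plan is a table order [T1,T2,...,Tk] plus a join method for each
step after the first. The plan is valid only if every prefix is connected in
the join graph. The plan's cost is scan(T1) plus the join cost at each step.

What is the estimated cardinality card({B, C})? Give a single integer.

24000

Tables in S: B(120), C(400)
Edges inside S: B-C(d=2)
numerator = 120 * 400 = 48000
denominator = 2 = 2
card(S) = 48000 / 2 = 24000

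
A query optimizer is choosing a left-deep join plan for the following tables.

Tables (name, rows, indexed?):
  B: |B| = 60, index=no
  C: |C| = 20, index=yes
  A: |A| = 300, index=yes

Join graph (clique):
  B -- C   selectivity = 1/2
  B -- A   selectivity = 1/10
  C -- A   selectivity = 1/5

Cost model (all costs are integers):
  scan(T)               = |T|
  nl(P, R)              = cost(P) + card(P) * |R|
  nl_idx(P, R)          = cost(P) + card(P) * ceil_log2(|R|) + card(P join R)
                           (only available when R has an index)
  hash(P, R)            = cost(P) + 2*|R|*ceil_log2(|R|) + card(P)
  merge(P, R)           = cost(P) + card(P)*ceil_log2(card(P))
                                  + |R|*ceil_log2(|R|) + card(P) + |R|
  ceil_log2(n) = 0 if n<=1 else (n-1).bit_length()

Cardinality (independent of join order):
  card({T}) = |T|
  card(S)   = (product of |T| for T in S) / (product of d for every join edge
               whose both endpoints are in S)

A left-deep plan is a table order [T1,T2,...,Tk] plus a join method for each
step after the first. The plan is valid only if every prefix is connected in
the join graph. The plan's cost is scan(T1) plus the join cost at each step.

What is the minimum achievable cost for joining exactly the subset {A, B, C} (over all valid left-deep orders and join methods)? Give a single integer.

2720

Selinger DP over subsets of {A,B,C}:
  {B}: scan cost=60, card=60
  {C}: scan cost=20, card=20
  {A}: scan cost=300, card=300
  {BC}: card=600; try (C,hash)→320, (B,merge)→560, (C,merge)→600, (B,hash)→760, (C,nl_idx)→960, (B,nl)→1220 …(+1); best=320 via (C,hash)
  {AB}: card=1800; try (B,hash)→1320, (A,nl_idx)→2400, (A,merge)→3480, (B,merge)→3720, (A,hash)→5520, (A,nl)→18060 …(+1); best=1320 via (B,hash)
  {AC}: card=1200; try (C,hash)→800, (A,nl_idx)→1400, (C,nl_idx)→3000, (A,merge)→3140, (C,merge)→3420, (A,hash)→5440 …(+2); best=800 via (C,hash)
  {ABC}: card=3600; try (B,hash)→2720, (C,hash)→3320, (A,hash)→6320, (A,nl_idx)→9320, (A,merge)→9920, (C,nl_idx)→13920 …(+5); best=2720 via (B,hash)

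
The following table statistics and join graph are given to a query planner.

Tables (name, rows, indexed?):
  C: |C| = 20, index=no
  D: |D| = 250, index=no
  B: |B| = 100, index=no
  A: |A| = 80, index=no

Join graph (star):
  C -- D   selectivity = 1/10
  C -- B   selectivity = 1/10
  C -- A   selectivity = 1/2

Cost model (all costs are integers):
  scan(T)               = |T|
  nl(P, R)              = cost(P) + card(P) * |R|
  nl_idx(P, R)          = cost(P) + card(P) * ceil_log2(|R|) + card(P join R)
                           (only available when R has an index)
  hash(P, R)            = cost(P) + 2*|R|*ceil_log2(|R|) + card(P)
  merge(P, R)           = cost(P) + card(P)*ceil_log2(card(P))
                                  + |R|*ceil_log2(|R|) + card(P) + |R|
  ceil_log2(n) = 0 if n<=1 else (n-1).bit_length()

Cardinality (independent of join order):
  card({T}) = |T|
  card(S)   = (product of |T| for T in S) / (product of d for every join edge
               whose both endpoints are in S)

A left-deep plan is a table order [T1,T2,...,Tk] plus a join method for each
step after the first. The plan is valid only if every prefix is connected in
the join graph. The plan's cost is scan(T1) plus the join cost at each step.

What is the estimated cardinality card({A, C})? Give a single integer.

Tables in S: A(80), C(20)
Edges inside S: C-A(d=2)
numerator = 80 * 20 = 1600
denominator = 2 = 2
card(S) = 1600 / 2 = 800

800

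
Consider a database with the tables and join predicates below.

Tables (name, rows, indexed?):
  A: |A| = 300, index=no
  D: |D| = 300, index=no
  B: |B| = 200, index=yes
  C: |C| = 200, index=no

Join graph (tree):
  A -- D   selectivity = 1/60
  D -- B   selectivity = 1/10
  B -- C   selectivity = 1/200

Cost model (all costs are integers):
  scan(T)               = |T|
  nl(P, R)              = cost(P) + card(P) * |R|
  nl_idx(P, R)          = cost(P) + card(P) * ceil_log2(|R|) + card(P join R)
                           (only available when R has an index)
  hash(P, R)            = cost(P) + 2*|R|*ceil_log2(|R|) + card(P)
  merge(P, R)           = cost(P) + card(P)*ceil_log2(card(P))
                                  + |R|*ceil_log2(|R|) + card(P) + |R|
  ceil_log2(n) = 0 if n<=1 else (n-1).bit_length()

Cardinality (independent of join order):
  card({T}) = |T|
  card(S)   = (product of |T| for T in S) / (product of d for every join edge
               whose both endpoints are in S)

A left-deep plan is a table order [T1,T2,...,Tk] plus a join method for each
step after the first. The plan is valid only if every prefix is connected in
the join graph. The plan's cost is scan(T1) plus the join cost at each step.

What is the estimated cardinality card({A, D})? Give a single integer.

Tables in S: A(300), D(300)
Edges inside S: A-D(d=60)
numerator = 300 * 300 = 90000
denominator = 60 = 60
card(S) = 90000 / 60 = 1500

1500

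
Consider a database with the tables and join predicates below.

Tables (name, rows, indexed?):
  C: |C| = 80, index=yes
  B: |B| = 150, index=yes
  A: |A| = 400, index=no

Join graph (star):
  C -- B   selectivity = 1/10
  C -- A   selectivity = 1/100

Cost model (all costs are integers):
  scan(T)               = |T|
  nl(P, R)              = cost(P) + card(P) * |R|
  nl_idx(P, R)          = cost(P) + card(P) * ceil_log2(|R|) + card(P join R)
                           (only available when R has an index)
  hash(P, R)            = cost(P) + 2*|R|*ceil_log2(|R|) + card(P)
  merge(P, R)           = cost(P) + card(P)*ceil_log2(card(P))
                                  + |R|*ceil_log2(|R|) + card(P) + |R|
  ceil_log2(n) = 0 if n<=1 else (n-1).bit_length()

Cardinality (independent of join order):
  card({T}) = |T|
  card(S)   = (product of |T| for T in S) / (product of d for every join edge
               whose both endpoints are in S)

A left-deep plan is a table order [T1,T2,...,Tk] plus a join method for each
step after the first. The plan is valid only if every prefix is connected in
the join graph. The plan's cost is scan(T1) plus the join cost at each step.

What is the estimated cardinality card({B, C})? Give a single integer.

Tables in S: B(150), C(80)
Edges inside S: C-B(d=10)
numerator = 150 * 80 = 12000
denominator = 10 = 10
card(S) = 12000 / 10 = 1200

1200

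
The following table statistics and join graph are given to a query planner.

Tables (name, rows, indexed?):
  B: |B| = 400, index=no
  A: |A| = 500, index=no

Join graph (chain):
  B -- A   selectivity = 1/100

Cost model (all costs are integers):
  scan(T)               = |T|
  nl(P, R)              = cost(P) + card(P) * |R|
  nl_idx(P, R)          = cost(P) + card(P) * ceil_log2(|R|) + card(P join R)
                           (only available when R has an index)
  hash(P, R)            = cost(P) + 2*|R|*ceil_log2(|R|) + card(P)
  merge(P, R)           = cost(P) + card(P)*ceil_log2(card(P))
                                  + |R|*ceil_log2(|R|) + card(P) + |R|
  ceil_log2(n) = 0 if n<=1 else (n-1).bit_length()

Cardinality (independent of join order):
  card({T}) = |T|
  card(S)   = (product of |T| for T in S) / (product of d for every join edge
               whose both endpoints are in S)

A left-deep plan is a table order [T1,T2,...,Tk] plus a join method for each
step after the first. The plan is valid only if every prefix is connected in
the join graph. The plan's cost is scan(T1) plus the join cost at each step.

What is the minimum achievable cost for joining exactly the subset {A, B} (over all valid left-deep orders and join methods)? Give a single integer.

Selinger DP over subsets of {A,B}:
  {B}: scan cost=400, card=400
  {A}: scan cost=500, card=500
  {AB}: card=2000; try (B,hash)→8200, (A,merge)→9400, (B,merge)→9500, (A,hash)→9800, (A,nl)→200400, (B,nl)→200500; best=8200 via (B,hash)

8200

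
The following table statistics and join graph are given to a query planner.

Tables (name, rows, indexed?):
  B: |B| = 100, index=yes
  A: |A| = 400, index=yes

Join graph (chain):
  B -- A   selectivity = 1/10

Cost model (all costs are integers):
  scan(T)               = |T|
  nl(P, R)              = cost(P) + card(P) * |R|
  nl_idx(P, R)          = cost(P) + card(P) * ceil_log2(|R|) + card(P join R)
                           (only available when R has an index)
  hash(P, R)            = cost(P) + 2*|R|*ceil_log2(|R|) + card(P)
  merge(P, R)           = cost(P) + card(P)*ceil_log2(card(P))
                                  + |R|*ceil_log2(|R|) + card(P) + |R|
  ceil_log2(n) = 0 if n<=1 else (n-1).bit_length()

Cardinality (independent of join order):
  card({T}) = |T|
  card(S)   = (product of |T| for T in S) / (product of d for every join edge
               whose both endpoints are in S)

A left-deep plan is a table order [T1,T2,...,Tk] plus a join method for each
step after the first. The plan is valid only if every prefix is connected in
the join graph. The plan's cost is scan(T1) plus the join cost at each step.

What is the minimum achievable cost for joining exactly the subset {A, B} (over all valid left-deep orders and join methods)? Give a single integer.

2200

Selinger DP over subsets of {A,B}:
  {B}: scan cost=100, card=100
  {A}: scan cost=400, card=400
  {AB}: card=4000; try (B,hash)→2200, (A,merge)→4900, (A,nl_idx)→5000, (B,merge)→5200, (B,nl_idx)→7200, (A,hash)→7400 …(+2); best=2200 via (B,hash)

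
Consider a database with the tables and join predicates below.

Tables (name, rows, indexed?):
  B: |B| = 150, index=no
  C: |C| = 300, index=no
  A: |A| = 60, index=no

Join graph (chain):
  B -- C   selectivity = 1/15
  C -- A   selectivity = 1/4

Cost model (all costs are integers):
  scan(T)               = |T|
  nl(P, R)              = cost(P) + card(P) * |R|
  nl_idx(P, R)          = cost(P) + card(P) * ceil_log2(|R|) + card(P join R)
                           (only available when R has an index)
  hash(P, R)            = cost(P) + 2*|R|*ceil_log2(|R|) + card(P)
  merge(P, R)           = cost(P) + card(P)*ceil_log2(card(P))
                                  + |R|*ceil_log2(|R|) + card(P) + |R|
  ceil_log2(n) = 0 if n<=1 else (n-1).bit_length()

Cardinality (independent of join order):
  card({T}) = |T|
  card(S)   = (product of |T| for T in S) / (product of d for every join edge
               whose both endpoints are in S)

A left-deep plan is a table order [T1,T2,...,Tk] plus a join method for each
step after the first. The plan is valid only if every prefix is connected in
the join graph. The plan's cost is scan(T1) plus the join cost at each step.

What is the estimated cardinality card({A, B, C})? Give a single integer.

Tables in S: A(60), B(150), C(300)
Edges inside S: B-C(d=15), C-A(d=4)
numerator = 60 * 150 * 300 = 2700000
denominator = 15 * 4 = 60
card(S) = 2700000 / 60 = 45000

45000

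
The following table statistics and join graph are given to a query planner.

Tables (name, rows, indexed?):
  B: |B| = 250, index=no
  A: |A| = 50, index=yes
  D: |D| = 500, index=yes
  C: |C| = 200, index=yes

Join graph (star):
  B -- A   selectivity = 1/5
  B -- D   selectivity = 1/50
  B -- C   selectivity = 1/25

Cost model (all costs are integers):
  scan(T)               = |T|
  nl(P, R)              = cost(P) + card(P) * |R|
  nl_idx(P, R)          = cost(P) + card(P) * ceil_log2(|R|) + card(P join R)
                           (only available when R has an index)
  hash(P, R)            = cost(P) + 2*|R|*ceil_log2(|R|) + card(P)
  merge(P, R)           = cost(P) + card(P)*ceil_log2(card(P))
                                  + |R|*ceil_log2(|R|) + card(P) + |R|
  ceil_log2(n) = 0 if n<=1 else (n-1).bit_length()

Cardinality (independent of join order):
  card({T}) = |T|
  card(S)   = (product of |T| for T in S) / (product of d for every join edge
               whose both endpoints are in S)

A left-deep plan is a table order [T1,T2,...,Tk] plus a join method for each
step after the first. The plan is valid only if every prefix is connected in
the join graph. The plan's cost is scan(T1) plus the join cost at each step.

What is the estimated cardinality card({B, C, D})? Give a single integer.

Tables in S: B(250), C(200), D(500)
Edges inside S: B-D(d=50), B-C(d=25)
numerator = 250 * 200 * 500 = 25000000
denominator = 50 * 25 = 1250
card(S) = 25000000 / 1250 = 20000

20000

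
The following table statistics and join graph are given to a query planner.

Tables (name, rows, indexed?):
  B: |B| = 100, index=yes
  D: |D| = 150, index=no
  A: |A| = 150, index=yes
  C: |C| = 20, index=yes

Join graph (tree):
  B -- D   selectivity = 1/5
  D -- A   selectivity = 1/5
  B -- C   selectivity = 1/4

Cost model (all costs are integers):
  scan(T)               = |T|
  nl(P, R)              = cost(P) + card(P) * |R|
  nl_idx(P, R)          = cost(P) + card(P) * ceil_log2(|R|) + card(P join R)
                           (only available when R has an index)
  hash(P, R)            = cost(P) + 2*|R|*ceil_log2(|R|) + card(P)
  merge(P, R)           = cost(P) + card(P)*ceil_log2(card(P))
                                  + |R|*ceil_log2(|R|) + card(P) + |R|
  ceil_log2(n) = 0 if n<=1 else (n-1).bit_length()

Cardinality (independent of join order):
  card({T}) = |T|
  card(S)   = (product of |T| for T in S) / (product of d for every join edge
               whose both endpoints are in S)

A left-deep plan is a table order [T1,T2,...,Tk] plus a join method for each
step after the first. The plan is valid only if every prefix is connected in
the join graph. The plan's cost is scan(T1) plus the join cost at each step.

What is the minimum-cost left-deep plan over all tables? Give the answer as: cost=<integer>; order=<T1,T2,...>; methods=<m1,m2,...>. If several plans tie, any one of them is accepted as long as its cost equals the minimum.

Selinger DP (subsets sized 1..n):
  {B}: scan cost=100, card=100
  {D}: scan cost=150, card=150
  {A}: scan cost=150, card=150
  {C}: scan cost=20, card=20
  {BD}: card=3000; try (B,hash)→1700, (D,merge)→2250, (B,merge)→2300, (D,hash)→2600, (B,nl_idx)→4200, (D,nl)→15100 …(+1); best=1700 via (B,hash)
  {BC}: card=500; try (C,hash)→400, (B,nl_idx)→660, (B,merge)→940, (C,merge)→1020, (C,nl_idx)→1100, (B,hash)→1440 …(+2); best=400 via (C,hash)
  {AD}: card=4500; try (D,hash)→2700, (A,hash)→2700, (D,merge)→2850, (A,merge)→2850, (A,nl_idx)→5850, (D,nl)→22650 …(+1); best=2700 via (D,hash)
  {ABD}: card=90000; try (A,hash)→7100, (B,hash)→8600, (A,merge)→42050, (B,merge)→66500, (A,nl_idx)→115700, (B,nl_idx)→124200 …(+2); best=7100 via (A,hash)
  {BCD}: card=15000; try (D,hash)→3300, (C,hash)→4900, (D,merge)→6750, (C,nl_idx)→31700, (C,merge)→40820, (C,nl)→61700 …(+1); best=3300 via (D,hash)
  {ABCD}: card=450000; try (A,hash)→20700, (C,hash)→97300, (A,merge)→229650, (A,nl_idx)→573300, (C,nl_idx)→907100, (C,merge)→1627220 …(+2); best=20700 via (A,hash)

cost=20700; order=B,C,D,A; methods=hash,hash,hash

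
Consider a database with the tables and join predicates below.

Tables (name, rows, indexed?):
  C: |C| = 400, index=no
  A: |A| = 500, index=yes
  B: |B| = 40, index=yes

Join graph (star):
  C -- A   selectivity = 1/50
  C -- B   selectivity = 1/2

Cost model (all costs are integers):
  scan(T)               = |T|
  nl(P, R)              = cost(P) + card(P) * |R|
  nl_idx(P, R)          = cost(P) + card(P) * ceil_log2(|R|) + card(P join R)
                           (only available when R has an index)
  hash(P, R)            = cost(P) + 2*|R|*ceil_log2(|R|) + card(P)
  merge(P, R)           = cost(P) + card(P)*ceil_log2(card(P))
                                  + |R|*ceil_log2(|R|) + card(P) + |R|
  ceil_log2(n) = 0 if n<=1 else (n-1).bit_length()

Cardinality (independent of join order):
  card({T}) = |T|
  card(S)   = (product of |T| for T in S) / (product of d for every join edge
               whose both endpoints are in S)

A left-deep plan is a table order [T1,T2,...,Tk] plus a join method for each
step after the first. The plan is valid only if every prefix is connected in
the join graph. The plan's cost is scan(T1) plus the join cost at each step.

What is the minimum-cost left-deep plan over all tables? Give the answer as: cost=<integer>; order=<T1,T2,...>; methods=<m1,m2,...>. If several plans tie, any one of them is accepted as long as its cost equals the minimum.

cost=12480; order=C,A,B; methods=nl_idx,hash

Selinger DP (subsets sized 1..n):
  {C}: scan cost=400, card=400
  {A}: scan cost=500, card=500
  {B}: scan cost=40, card=40
  {AC}: card=4000; try (A,nl_idx)→8000, (C,hash)→8200, (A,merge)→9400, (C,merge)→9500, (A,hash)→9800, (A,nl)→200400 …(+1); best=8000 via (A,nl_idx)
  {BC}: card=8000; try (B,hash)→1280, (C,merge)→4320, (B,merge)→4680, (C,hash)→7280, (B,nl_idx)→10800, (C,nl)→16040 …(+1); best=1280 via (B,hash)
  {ABC}: card=80000; try (B,hash)→12480, (A,hash)→18280, (B,merge)→60280, (B,nl_idx)→112000, (A,merge)→118280, (A,nl_idx)→153280 …(+2); best=12480 via (B,hash)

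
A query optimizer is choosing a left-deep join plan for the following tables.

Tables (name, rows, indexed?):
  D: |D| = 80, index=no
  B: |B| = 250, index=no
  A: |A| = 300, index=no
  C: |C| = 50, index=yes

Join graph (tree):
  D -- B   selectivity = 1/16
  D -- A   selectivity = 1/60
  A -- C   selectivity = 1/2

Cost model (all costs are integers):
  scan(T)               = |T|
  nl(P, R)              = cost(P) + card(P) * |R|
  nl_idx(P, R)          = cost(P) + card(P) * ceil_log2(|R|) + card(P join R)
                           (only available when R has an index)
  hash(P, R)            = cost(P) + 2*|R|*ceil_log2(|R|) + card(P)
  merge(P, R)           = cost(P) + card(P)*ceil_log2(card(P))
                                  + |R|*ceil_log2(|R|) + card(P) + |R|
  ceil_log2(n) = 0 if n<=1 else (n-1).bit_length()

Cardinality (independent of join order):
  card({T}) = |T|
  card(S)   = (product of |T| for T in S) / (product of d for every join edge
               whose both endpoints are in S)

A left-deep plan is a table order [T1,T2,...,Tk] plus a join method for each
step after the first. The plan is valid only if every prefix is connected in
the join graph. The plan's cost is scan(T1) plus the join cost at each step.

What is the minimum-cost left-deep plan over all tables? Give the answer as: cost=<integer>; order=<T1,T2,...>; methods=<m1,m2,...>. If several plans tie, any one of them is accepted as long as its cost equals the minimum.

cost=12970; order=A,D,B,C; methods=hash,hash,hash

Selinger DP (subsets sized 1..n):
  {D}: scan cost=80, card=80
  {B}: scan cost=250, card=250
  {A}: scan cost=300, card=300
  {C}: scan cost=50, card=50
  {BD}: card=1250; try (D,hash)→1620, (B,merge)→2970, (D,merge)→3140, (B,hash)→4160, (B,nl)→20080, (D,nl)→20250; best=1620 via (D,hash)
  {AD}: card=400; try (D,hash)→1720, (A,merge)→3720, (D,merge)→3940, (A,hash)→5560, (A,nl)→24080, (D,nl)→24300; best=1720 via (D,hash)
  {AC}: card=7500; try (C,hash)→1200, (A,merge)→3400, (C,merge)→3650, (A,hash)→5500, (C,nl_idx)→9600, (A,nl)→15050 …(+1); best=1200 via (C,hash)
  {ABD}: card=6250; try (B,hash)→6120, (B,merge)→7970, (A,hash)→8270, (A,merge)→19620, (B,nl)→101720, (A,nl)→376620; best=6120 via (B,hash)
  {ACD}: card=10000; try (C,hash)→2720, (C,merge)→6070, (D,hash)→9820, (C,nl_idx)→14120, (C,nl)→21720, (D,merge)→106840 …(+1); best=2720 via (C,hash)
  {ABCD}: card=156250; try (C,hash)→12970, (B,hash)→16720, (C,merge)→93970, (B,merge)→154970, (C,nl_idx)→199870, (C,nl)→318620 …(+1); best=12970 via (C,hash)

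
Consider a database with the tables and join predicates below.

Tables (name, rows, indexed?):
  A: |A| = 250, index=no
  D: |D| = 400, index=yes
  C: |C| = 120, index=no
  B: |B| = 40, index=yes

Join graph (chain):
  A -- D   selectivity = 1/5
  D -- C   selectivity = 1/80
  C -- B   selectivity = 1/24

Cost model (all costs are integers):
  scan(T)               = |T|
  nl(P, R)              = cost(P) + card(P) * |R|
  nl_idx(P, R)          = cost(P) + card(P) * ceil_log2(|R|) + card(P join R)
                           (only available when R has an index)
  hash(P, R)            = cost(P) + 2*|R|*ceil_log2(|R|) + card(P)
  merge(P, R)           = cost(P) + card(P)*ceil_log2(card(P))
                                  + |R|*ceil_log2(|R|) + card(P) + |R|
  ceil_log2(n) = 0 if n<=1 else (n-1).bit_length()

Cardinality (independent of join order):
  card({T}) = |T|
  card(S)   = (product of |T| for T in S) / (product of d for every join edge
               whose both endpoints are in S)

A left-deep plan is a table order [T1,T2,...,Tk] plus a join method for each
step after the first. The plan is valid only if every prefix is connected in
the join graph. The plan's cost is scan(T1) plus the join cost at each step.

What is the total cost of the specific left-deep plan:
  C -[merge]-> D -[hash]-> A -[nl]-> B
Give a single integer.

step 1: scan C: cost=120, card=120
step 2: join D via merge
    card(P join D) = 120*400/(80) = 600
    cost = 120 + 120*7 + 400*9 + 120 + 400 = 5080
step 3: join A via hash
    card(P join A) = 600*250/(5) = 30000
    cost = 5080 + 2*250*8 + 600 = 9680
step 4: join B via nl
    card(P join B) = 30000*40/(24) = 50000
    cost = 9680 + 30000*40 = 1209680

1209680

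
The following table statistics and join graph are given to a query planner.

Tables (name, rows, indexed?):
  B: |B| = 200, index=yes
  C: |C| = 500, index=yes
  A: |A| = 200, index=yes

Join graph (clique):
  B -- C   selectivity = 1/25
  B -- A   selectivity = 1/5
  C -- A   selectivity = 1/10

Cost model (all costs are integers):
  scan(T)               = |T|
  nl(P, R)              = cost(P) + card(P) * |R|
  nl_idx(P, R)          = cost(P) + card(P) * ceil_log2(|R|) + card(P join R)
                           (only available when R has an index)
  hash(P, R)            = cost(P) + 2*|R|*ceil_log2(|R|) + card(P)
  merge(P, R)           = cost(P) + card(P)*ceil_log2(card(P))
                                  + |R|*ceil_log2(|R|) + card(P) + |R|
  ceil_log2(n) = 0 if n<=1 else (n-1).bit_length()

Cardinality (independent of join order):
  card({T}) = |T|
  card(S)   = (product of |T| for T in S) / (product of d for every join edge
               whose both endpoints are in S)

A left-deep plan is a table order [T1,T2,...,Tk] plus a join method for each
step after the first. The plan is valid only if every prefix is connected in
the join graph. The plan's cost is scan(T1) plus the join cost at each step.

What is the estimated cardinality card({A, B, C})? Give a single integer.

Tables in S: A(200), B(200), C(500)
Edges inside S: B-C(d=25), B-A(d=5), C-A(d=10)
numerator = 200 * 200 * 500 = 20000000
denominator = 25 * 5 * 10 = 1250
card(S) = 20000000 / 1250 = 16000

16000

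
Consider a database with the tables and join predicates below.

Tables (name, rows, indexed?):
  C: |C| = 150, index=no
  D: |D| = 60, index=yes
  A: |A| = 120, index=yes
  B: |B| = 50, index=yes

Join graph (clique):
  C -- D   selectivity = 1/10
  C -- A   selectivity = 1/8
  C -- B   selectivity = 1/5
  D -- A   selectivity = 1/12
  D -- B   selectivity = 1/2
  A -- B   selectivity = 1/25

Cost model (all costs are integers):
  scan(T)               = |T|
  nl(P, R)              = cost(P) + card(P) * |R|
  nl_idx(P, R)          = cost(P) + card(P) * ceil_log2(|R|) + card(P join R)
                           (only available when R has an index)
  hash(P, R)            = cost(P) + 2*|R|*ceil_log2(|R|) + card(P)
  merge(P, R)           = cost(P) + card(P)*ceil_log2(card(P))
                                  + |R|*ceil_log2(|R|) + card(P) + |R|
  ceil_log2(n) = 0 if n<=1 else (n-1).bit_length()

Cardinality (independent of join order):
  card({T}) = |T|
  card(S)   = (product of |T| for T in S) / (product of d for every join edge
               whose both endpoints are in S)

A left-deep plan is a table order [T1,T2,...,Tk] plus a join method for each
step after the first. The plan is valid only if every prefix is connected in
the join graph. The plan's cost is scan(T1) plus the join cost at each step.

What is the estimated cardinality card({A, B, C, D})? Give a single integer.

Tables in S: A(120), B(50), C(150), D(60)
Edges inside S: C-D(d=10), C-A(d=8), C-B(d=5), D-A(d=12), D-B(d=2), A-B(d=25)
numerator = 120 * 50 * 150 * 60 = 54000000
denominator = 10 * 8 * 5 * 12 * 2 * 25 = 240000
card(S) = 54000000 / 240000 = 225

225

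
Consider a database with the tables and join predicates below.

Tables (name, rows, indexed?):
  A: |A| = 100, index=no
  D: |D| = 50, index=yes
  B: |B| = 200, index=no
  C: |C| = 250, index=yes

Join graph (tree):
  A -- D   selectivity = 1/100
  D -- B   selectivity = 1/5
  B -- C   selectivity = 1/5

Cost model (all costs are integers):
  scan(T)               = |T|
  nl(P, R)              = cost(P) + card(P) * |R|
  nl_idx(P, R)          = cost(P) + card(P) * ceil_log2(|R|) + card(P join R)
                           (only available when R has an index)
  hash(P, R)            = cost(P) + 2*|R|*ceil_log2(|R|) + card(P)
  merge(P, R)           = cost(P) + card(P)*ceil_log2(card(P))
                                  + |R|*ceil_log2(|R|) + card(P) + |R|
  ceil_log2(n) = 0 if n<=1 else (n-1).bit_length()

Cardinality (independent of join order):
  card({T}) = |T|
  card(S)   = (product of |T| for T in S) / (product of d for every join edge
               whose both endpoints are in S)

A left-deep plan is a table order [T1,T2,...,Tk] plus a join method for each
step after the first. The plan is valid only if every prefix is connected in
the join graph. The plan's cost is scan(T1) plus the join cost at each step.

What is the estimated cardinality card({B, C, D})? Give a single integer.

100000

Tables in S: B(200), C(250), D(50)
Edges inside S: D-B(d=5), B-C(d=5)
numerator = 200 * 250 * 50 = 2500000
denominator = 5 * 5 = 25
card(S) = 2500000 / 25 = 100000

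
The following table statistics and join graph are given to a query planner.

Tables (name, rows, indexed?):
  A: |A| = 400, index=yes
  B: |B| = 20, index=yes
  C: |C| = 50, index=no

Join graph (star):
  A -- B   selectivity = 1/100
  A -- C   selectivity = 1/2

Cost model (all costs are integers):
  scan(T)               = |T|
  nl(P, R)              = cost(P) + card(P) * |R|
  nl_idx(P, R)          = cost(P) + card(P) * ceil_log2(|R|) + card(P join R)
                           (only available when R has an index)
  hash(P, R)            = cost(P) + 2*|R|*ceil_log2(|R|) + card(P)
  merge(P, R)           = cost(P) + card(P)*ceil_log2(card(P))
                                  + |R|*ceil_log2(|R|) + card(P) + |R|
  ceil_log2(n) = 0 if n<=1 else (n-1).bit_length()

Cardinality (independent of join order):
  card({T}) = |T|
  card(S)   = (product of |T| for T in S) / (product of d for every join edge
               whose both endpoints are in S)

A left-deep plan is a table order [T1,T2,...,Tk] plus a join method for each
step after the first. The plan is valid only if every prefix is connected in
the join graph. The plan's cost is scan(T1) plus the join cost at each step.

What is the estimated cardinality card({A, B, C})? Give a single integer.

Tables in S: A(400), B(20), C(50)
Edges inside S: A-B(d=100), A-C(d=2)
numerator = 400 * 20 * 50 = 400000
denominator = 100 * 2 = 200
card(S) = 400000 / 200 = 2000

2000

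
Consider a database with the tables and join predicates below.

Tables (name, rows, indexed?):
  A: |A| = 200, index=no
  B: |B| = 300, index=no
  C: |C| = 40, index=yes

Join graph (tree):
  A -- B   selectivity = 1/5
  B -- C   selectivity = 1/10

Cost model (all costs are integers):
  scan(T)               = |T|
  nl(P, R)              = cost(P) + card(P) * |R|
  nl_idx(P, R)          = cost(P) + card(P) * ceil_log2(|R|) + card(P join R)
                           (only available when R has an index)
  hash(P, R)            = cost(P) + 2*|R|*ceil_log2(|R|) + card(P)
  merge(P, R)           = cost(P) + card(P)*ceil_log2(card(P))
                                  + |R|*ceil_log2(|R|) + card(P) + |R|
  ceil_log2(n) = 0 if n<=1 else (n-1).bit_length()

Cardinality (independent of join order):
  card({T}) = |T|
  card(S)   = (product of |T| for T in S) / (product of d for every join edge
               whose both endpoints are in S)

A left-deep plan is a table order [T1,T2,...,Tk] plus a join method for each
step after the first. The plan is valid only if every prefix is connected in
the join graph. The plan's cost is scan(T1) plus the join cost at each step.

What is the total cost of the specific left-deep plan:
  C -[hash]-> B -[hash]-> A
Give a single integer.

step 1: scan C: cost=40, card=40
step 2: join B via hash
    card(P join B) = 40*300/(10) = 1200
    cost = 40 + 2*300*9 + 40 = 5480
step 3: join A via hash
    card(P join A) = 1200*200/(5) = 48000
    cost = 5480 + 2*200*8 + 1200 = 9880

9880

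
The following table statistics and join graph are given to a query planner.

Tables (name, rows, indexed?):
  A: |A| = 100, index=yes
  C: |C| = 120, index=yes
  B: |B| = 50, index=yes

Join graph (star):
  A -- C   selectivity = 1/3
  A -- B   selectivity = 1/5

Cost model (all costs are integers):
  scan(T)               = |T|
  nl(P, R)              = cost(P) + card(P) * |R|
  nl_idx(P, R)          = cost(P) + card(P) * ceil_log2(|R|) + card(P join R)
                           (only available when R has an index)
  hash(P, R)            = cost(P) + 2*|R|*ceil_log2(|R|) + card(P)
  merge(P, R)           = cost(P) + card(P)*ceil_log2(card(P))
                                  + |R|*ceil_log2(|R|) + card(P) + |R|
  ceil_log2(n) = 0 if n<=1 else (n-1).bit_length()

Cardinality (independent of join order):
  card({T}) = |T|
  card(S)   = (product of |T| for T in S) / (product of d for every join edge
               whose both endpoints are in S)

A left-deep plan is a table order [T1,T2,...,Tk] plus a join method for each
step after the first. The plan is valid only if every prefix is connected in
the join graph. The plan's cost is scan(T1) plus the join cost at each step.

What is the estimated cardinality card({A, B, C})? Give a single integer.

40000

Tables in S: A(100), B(50), C(120)
Edges inside S: A-C(d=3), A-B(d=5)
numerator = 100 * 50 * 120 = 600000
denominator = 3 * 5 = 15
card(S) = 600000 / 15 = 40000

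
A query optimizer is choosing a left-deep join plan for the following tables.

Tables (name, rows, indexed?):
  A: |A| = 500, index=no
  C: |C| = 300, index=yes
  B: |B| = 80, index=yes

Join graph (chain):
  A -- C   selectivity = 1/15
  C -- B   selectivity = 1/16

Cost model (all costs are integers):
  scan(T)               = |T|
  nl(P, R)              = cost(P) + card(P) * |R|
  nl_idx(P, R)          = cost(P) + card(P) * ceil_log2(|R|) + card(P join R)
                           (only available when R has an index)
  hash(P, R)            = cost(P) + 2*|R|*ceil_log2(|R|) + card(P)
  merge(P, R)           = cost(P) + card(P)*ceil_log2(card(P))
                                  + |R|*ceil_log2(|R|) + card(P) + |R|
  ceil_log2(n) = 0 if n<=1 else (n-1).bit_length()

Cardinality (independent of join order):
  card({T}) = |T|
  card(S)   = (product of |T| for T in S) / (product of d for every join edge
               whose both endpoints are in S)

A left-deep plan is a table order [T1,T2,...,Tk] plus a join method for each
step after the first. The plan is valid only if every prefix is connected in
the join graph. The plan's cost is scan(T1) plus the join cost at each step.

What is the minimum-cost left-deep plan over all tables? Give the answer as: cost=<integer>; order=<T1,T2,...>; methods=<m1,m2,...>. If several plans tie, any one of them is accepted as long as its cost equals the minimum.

cost=12220; order=C,B,A; methods=hash,hash

Selinger DP (subsets sized 1..n):
  {A}: scan cost=500, card=500
  {C}: scan cost=300, card=300
  {B}: scan cost=80, card=80
  {AC}: card=10000; try (C,hash)→6400, (A,merge)→8300, (C,merge)→8500, (A,hash)→9600, (C,nl_idx)→15000, (A,nl)→150300 …(+1); best=6400 via (C,hash)
  {BC}: card=1500; try (B,hash)→1720, (C,nl_idx)→2300, (C,merge)→3720, (B,nl_idx)→3900, (B,merge)→3940, (C,hash)→5560 …(+2); best=1720 via (B,hash)
  {ABC}: card=50000; try (A,hash)→12220, (B,hash)→17520, (A,merge)→24720, (B,nl_idx)→126400, (B,merge)→157040, (A,nl)→751720 …(+1); best=12220 via (A,hash)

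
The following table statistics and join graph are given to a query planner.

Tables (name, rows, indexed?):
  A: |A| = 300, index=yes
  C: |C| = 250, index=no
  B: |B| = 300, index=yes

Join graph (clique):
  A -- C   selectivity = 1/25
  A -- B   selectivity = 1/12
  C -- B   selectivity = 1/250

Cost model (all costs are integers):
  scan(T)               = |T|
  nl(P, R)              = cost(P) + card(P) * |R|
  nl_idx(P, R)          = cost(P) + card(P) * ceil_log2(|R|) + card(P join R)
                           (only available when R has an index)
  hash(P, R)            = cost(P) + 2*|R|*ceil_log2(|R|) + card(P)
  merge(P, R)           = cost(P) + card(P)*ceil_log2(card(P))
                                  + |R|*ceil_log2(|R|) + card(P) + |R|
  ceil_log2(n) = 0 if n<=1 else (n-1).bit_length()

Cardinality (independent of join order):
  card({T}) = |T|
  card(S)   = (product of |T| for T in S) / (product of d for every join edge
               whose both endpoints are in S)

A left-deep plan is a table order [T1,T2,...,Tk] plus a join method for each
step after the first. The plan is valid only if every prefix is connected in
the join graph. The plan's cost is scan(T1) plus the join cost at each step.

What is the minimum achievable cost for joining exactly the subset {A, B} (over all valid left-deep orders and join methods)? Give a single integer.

Selinger DP over subsets of {A,B}:
  {A}: scan cost=300, card=300
  {B}: scan cost=300, card=300
  {AB}: card=7500; try (B,hash)→6000, (A,hash)→6000, (B,merge)→6300, (A,merge)→6300, (B,nl_idx)→10500, (A,nl_idx)→10500 …(+2); best=6000 via (B,hash)

6000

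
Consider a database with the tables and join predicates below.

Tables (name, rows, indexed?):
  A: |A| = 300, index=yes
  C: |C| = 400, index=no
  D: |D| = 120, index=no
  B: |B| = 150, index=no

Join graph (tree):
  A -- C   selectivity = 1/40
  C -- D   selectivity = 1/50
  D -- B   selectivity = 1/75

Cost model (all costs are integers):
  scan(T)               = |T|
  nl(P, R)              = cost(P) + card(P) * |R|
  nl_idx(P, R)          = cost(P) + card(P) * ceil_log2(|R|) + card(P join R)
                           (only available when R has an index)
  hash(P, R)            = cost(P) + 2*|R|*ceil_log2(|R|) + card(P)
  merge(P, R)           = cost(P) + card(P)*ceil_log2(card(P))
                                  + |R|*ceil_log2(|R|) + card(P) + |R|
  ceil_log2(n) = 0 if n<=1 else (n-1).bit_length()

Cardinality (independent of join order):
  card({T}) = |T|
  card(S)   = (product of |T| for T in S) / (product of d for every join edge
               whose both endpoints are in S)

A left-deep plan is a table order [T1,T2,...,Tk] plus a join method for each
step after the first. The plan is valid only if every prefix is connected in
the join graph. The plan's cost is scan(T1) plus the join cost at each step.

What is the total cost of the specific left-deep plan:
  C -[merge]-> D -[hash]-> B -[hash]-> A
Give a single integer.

step 1: scan C: cost=400, card=400
step 2: join D via merge
    card(P join D) = 400*120/(50) = 960
    cost = 400 + 400*9 + 120*7 + 400 + 120 = 5360
step 3: join B via hash
    card(P join B) = 960*150/(75) = 1920
    cost = 5360 + 2*150*8 + 960 = 8720
step 4: join A via hash
    card(P join A) = 1920*300/(40) = 14400
    cost = 8720 + 2*300*9 + 1920 = 16040

16040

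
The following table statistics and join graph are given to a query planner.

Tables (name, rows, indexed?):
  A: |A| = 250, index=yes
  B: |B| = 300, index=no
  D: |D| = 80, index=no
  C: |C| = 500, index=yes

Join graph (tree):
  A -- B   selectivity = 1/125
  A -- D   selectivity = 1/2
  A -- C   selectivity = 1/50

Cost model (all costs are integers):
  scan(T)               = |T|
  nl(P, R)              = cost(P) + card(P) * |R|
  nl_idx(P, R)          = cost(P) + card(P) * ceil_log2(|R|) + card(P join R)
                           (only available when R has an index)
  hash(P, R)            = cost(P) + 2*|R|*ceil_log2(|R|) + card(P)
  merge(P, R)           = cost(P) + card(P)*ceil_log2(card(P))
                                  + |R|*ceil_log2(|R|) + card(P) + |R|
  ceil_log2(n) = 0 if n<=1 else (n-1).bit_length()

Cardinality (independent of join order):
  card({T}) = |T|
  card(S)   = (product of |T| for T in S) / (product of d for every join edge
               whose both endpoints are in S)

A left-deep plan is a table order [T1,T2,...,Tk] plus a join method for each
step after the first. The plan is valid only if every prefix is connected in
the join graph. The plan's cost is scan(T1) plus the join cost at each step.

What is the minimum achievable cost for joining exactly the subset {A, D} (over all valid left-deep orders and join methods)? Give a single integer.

Selinger DP over subsets of {A,D}:
  {A}: scan cost=250, card=250
  {D}: scan cost=80, card=80
  {AD}: card=10000; try (D,hash)→1620, (A,merge)→2970, (D,merge)→3140, (A,hash)→4160, (A,nl_idx)→10720, (A,nl)→20080 …(+1); best=1620 via (D,hash)

1620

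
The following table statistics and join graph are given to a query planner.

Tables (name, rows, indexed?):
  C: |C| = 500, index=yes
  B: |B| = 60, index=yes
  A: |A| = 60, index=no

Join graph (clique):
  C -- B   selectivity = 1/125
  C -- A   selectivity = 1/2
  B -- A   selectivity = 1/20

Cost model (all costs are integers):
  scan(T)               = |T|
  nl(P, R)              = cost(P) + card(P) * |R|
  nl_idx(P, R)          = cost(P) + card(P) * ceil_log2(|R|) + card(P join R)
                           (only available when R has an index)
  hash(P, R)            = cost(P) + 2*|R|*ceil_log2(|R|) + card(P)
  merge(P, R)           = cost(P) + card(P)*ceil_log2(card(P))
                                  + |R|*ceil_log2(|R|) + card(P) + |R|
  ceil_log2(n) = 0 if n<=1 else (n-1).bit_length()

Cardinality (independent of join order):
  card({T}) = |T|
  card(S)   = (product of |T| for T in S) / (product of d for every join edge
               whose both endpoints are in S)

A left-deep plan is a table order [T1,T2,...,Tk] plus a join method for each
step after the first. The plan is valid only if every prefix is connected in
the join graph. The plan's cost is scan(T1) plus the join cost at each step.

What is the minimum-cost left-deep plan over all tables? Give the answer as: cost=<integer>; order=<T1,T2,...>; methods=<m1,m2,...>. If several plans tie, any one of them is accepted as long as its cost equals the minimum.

Selinger DP (subsets sized 1..n):
  {C}: scan cost=500, card=500
  {B}: scan cost=60, card=60
  {A}: scan cost=60, card=60
  {BC}: card=240; try (C,nl_idx)→840, (B,hash)→1720, (B,nl_idx)→3740, (C,merge)→5480, (B,merge)→5920, (C,hash)→9120 …(+2); best=840 via (C,nl_idx)
  {AC}: card=15000; try (A,hash)→1720, (C,merge)→5480, (A,merge)→5920, (C,hash)→9120, (C,nl_idx)→15600, (C,nl)→30060 …(+1); best=1720 via (A,hash)
  {AB}: card=180; try (B,nl_idx)→600, (B,hash)→840, (A,hash)→840, (B,merge)→900, (A,merge)→900, (B,nl)→3660 …(+1); best=600 via (B,nl_idx)
  {ABC}: card=360; try (A,hash)→1800, (C,nl_idx)→2580, (A,merge)→3420, (C,merge)→7220, (C,hash)→9780, (A,nl)→15240 …(+5); best=1800 via (A,hash)

cost=1800; order=B,C,A; methods=nl_idx,hash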